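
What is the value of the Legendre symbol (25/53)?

1

Reciprocity: 25 ≡ 1 and 53 ≡ 1 (mod 4), so (25/53) = +(53/25).
Reduce top mod 25: now compute (3/25).
Reciprocity: 3 ≡ 3 and 25 ≡ 1 (mod 4), so (3/25) = +(25/3).
Reduce top mod 3: now compute (1/3).
Reached (1/3) = 1. Collecting the sign flips along the way, the symbol is +1.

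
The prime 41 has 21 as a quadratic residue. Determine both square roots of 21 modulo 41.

12, 29

41 ≡ 1 (mod 4), so we find a root by search.
Trying successive values, 12² = 144 ≡ 21 (mod 41). The other root is 41 − 12 = 29.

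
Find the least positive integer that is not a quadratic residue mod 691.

2

(2/691) = −1, so 2 is the smallest positive non-residue mod 691.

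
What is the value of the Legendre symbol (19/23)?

Reciprocity: 19 ≡ 3 and 23 ≡ 3 (mod 4), so (19/23) = −(23/19).
Reduce top mod 19: now compute (4/19).
Pull out 2^2: since 19 ≡ 3 (mod 8), (2/19) = -1, so (2/19)^2 = +1.
Reached (1/19) = 1. Collecting the sign flips along the way, the symbol is -1.

-1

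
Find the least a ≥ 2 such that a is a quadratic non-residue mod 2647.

(2/2647) = +1, so 2 is a residue.
(3/2647) = −1, so 3 is the smallest positive non-residue mod 2647.

3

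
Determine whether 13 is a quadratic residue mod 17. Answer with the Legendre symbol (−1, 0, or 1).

1

Reciprocity: 13 ≡ 1 and 17 ≡ 1 (mod 4), so (13/17) = +(17/13).
Reduce top mod 13: now compute (4/13).
Pull out 2^2: since 13 ≡ 5 (mod 8), (2/13) = -1, so (2/13)^2 = +1.
Reached (1/13) = 1. Collecting the sign flips along the way, the symbol is +1.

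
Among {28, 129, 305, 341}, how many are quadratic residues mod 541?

(28/541) = +1 → QR.
(129/541) = +1 → QR.
(305/541) = -1 → non-residue.
(341/541) = -1 → non-residue.
Total quadratic residues among the 4: 2.

2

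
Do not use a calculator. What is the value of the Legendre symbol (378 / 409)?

Pull out 2: since 409 ≡ 1 (mod 8), (2/409) = +1.
Reciprocity: 189 ≡ 1 and 409 ≡ 1 (mod 4), so (189/409) = +(409/189).
Reduce top mod 189: now compute (31/189).
Reciprocity: 31 ≡ 3 and 189 ≡ 1 (mod 4), so (31/189) = +(189/31).
Reduce top mod 31: now compute (3/31).
Reciprocity: 3 ≡ 3 and 31 ≡ 3 (mod 4), so (3/31) = −(31/3).
Reduce top mod 3: now compute (1/3).
Reached (1/3) = 1. Collecting the sign flips along the way, the symbol is -1.

-1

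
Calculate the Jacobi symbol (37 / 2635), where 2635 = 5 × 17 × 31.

Reciprocity: 37 ≡ 1 and 2635 ≡ 3 (mod 4), so (37/2635) = +(2635/37).
Reduce top mod 37: now compute (8/37).
Pull out 2^3: since 37 ≡ 5 (mod 8), (2/37) = -1, so (2/37)^3 = -1.
Reached (1/37) = 1. Collecting the sign flips along the way, the symbol is -1.

-1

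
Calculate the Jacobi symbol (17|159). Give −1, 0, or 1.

-1

Reciprocity: 17 ≡ 1 and 159 ≡ 3 (mod 4), so (17/159) = +(159/17).
Reduce top mod 17: now compute (6/17).
Pull out 2: since 17 ≡ 1 (mod 8), (2/17) = +1.
Reciprocity: 3 ≡ 3 and 17 ≡ 1 (mod 4), so (3/17) = +(17/3).
Reduce top mod 3: now compute (2/3).
Pull out 2: since 3 ≡ 3 (mod 8), (2/3) = -1.
Reached (1/3) = 1. Collecting the sign flips along the way, the symbol is -1.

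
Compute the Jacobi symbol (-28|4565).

First reduce: -28 ≡ 4537 (mod 4565).
Reciprocity: 4537 ≡ 1 and 4565 ≡ 1 (mod 4), so (4537/4565) = +(4565/4537).
Reduce top mod 4537: now compute (28/4537).
Pull out 2^2: since 4537 ≡ 1 (mod 8), (2/4537) = +1, so (2/4537)^2 = +1.
Reciprocity: 7 ≡ 3 and 4537 ≡ 1 (mod 4), so (7/4537) = +(4537/7).
Reduce top mod 7: now compute (1/7).
Reached (1/7) = 1. Collecting the sign flips along the way, the symbol is +1.

1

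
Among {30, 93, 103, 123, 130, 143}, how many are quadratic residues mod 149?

5

(30/149) = +1 → QR.
(93/149) = -1 → non-residue.
(103/149) = +1 → QR.
(123/149) = +1 → QR.
(130/149) = +1 → QR.
(143/149) = +1 → QR.
Total quadratic residues among the 6: 5.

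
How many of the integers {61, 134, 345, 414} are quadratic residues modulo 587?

(61/587) = -1 → non-residue.
(134/587) = -1 → non-residue.
(345/587) = +1 → QR.
(414/587) = +1 → QR.
Total quadratic residues among the 4: 2.

2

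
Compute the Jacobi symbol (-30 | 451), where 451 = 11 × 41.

First reduce: -30 ≡ 421 (mod 451).
Reciprocity: 421 ≡ 1 and 451 ≡ 3 (mod 4), so (421/451) = +(451/421).
Reduce top mod 421: now compute (30/421).
Pull out 2: since 421 ≡ 5 (mod 8), (2/421) = -1.
Reciprocity: 15 ≡ 3 and 421 ≡ 1 (mod 4), so (15/421) = +(421/15).
Reduce top mod 15: now compute (1/15).
Reached (1/15) = 1. Collecting the sign flips along the way, the symbol is -1.

-1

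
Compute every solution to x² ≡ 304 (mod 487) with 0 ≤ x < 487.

230, 257

Since 487 ≡ 3 (mod 4), a square root of 304 is 304^((487+1)/4) = 304^122 mod 487.
Repeated squaring: 304^2≡373, 304^4≡334, 304^8≡33, 304^16≡115, 304^32≡76, 304^64≡419 (mod 487).
304^122 = 304^(64+32+16+8+2) ≡ 230 (mod 487).
Check: 230² = 52900 ≡ 304 (mod 487). The two roots are 230 and 257.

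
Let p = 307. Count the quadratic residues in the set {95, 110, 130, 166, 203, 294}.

2

(95/307) = -1 → non-residue.
(110/307) = +1 → QR.
(130/307) = -1 → non-residue.
(166/307) = -1 → non-residue.
(203/307) = -1 → non-residue.
(294/307) = +1 → QR.
Total quadratic residues among the 6: 2.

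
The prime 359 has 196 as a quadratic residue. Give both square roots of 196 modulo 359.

14, 345

Since 359 ≡ 3 (mod 4), a square root of 196 is 196^((359+1)/4) = 196^90 mod 359.
Repeated squaring: 196^2≡3, 196^4≡9, 196^8≡81, 196^16≡99, 196^32≡108, 196^64≡176 (mod 359).
196^90 = 196^(64+16+8+2) ≡ 345 (mod 359).
Check: 345² = 119025 ≡ 196 (mod 359). The two roots are 14 and 345.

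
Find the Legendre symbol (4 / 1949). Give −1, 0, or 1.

1

Pull out 2^2: since 1949 ≡ 5 (mod 8), (2/1949) = -1, so (2/1949)^2 = +1.
Reached (1/1949) = 1. Collecting the sign flips along the way, the symbol is +1.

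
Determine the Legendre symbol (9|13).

1

Reciprocity: 9 ≡ 1 and 13 ≡ 1 (mod 4), so (9/13) = +(13/9).
Reduce top mod 9: now compute (4/9).
Pull out 2^2: since 9 ≡ 1 (mod 8), (2/9) = +1, so (2/9)^2 = +1.
Reached (1/9) = 1. Collecting the sign flips along the way, the symbol is +1.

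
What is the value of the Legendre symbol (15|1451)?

Reciprocity: 15 ≡ 3 and 1451 ≡ 3 (mod 4), so (15/1451) = −(1451/15).
Reduce top mod 15: now compute (11/15).
Reciprocity: 11 ≡ 3 and 15 ≡ 3 (mod 4), so (11/15) = −(15/11).
Reduce top mod 11: now compute (4/11).
Pull out 2^2: since 11 ≡ 3 (mod 8), (2/11) = -1, so (2/11)^2 = +1.
Reached (1/11) = 1. Collecting the sign flips along the way, the symbol is +1.

1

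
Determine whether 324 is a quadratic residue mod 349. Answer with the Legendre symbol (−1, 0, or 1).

Pull out 2^2: since 349 ≡ 5 (mod 8), (2/349) = -1, so (2/349)^2 = +1.
Reciprocity: 81 ≡ 1 and 349 ≡ 1 (mod 4), so (81/349) = +(349/81).
Reduce top mod 81: now compute (25/81).
Reciprocity: 25 ≡ 1 and 81 ≡ 1 (mod 4), so (25/81) = +(81/25).
Reduce top mod 25: now compute (6/25).
Pull out 2: since 25 ≡ 1 (mod 8), (2/25) = +1.
Reciprocity: 3 ≡ 3 and 25 ≡ 1 (mod 4), so (3/25) = +(25/3).
Reduce top mod 3: now compute (1/3).
Reached (1/3) = 1. Collecting the sign flips along the way, the symbol is +1.

1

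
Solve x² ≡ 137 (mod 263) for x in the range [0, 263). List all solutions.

Since 263 ≡ 3 (mod 4), a square root of 137 is 137^((263+1)/4) = 137^66 mod 263.
Repeated squaring: 137^2≡96, 137^4≡11, 137^8≡121, 137^16≡176, 137^32≡205, 137^64≡208 (mod 263).
137^66 = 137^(64+2) ≡ 243 (mod 263).
Check: 243² = 59049 ≡ 137 (mod 263). The two roots are 20 and 243.

20, 243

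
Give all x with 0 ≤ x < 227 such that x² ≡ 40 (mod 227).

Since 227 ≡ 3 (mod 4), a square root of 40 is 40^((227+1)/4) = 40^57 mod 227.
Repeated squaring: 40^2≡11, 40^4≡121, 40^8≡113, 40^16≡57, 40^32≡71 (mod 227).
40^57 = 40^(32+16+8+1) ≡ 99 (mod 227).
Check: 99² = 9801 ≡ 40 (mod 227). The two roots are 99 and 128.

99, 128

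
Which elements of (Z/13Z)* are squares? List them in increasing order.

Square k = 1,…,6 (k and 13−k give the same square):
1²=1, 2²=4, 3²=9, 4²≡3, 5²≡12, 6²≡10 (mod 13).
So the quadratic residues mod 13 are {1, 3, 4, 9, 10, 12}.

1,3,4,9,10,12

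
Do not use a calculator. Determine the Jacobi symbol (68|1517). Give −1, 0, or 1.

Pull out 2^2: since 1517 ≡ 5 (mod 8), (2/1517) = -1, so (2/1517)^2 = +1.
Reciprocity: 17 ≡ 1 and 1517 ≡ 1 (mod 4), so (17/1517) = +(1517/17).
Reduce top mod 17: now compute (4/17).
Pull out 2^2: since 17 ≡ 1 (mod 8), (2/17) = +1, so (2/17)^2 = +1.
Reached (1/17) = 1. Collecting the sign flips along the way, the symbol is +1.

1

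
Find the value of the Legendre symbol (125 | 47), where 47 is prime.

First reduce: 125 ≡ 31 (mod 47).
Reciprocity: 31 ≡ 3 and 47 ≡ 3 (mod 4), so (31/47) = −(47/31).
Reduce top mod 31: now compute (16/31).
Pull out 2^4: since 31 ≡ 7 (mod 8), (2/31) = +1, so (2/31)^4 = +1.
Reached (1/31) = 1. Collecting the sign flips along the way, the symbol is -1.

-1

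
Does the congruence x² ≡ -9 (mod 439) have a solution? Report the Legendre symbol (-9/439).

-1

Euler's criterion: (-9/439) ≡ 430^219 (mod 439).
430^2 ≡ 81 (mod 439)
430^4 ≡ 415 (mod 439)
430^8 ≡ 137 (mod 439)
430^16 ≡ 331 (mod 439)
430^32 ≡ 250 (mod 439)
430^64 ≡ 162 (mod 439)
430^128 ≡ 343 (mod 439)
430^219 = 430^(128+64+16+8+2+1) ≡ 438 (mod 439).
Result is 438 ≡ −1, so (-9/439) = −1.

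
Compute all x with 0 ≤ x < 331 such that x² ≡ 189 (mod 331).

Since 331 ≡ 3 (mod 4), a square root of 189 is 189^((331+1)/4) = 189^83 mod 331.
Repeated squaring: 189^2≡304, 189^4≡67, 189^8≡186, 189^16≡172, 189^32≡125, 189^64≡68 (mod 331).
189^83 = 189^(64+16+2+1) ≡ 239 (mod 331).
Check: 239² = 57121 ≡ 189 (mod 331). The two roots are 92 and 239.

92, 239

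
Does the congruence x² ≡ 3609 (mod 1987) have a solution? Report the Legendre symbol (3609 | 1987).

1

First reduce: 3609 ≡ 1622 (mod 1987).
Pull out 2: since 1987 ≡ 3 (mod 8), (2/1987) = -1.
Reciprocity: 811 ≡ 3 and 1987 ≡ 3 (mod 4), so (811/1987) = −(1987/811).
Reduce top mod 811: now compute (365/811).
Reciprocity: 365 ≡ 1 and 811 ≡ 3 (mod 4), so (365/811) = +(811/365).
Reduce top mod 365: now compute (81/365).
Reciprocity: 81 ≡ 1 and 365 ≡ 1 (mod 4), so (81/365) = +(365/81).
Reduce top mod 81: now compute (41/81).
Reciprocity: 41 ≡ 1 and 81 ≡ 1 (mod 4), so (41/81) = +(81/41).
Reduce top mod 41: now compute (40/41).
Pull out 2^3: since 41 ≡ 1 (mod 8), (2/41) = +1, so (2/41)^3 = +1.
Reciprocity: 5 ≡ 1 and 41 ≡ 1 (mod 4), so (5/41) = +(41/5).
Reduce top mod 5: now compute (1/5).
Reached (1/5) = 1. Collecting the sign flips along the way, the symbol is +1.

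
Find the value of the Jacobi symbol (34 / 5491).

Pull out 2: since 5491 ≡ 3 (mod 8), (2/5491) = -1.
Reciprocity: 17 ≡ 1 and 5491 ≡ 3 (mod 4), so (17/5491) = +(5491/17).
Reduce top mod 17: now compute (0/17).
Top reduces to 0: gcd > 1, so the symbol is 0.

0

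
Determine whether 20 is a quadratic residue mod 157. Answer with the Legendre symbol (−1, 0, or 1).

Pull out 2^2: since 157 ≡ 5 (mod 8), (2/157) = -1, so (2/157)^2 = +1.
Reciprocity: 5 ≡ 1 and 157 ≡ 1 (mod 4), so (5/157) = +(157/5).
Reduce top mod 5: now compute (2/5).
Pull out 2: since 5 ≡ 5 (mod 8), (2/5) = -1.
Reached (1/5) = 1. Collecting the sign flips along the way, the symbol is -1.

-1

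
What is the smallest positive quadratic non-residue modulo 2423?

5

(2/2423) = +1, so 2 is a residue.
(3/2423) = +1, so 3 is a residue.
(4/2423) = +1, so 4 is a residue.
(5/2423) = −1, so 5 is the smallest positive non-residue mod 2423.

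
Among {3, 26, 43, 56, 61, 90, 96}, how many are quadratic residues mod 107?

(3/107) = +1 → QR.
(26/107) = -1 → non-residue.
(43/107) = -1 → non-residue.
(56/107) = +1 → QR.
(61/107) = +1 → QR.
(90/107) = +1 → QR.
(96/107) = -1 → non-residue.
Total quadratic residues among the 7: 4.

4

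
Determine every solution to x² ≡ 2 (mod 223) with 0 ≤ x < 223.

15, 208

Since 223 ≡ 3 (mod 4), a square root of 2 is 2^((223+1)/4) = 2^56 mod 223.
Repeated squaring: 2^2≡4, 2^4≡16, 2^8≡33, 2^16≡197, 2^32≡7 (mod 223).
2^56 = 2^(32+16+8) ≡ 15 (mod 223).
Check: 15² = 225 ≡ 2 (mod 223). The two roots are 15 and 208.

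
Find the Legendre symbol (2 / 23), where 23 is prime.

Euler's criterion: (2/23) ≡ 2^11 (mod 23).
2^2 ≡ 4 (mod 23)
2^4 ≡ 16 (mod 23)
2^8 ≡ 3 (mod 23)
2^11 = 2^(8+2+1) ≡ 1 (mod 23).
Result is 1, so (2/23) = 1.

1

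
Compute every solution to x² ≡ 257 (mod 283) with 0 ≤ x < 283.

92, 191

Since 283 ≡ 3 (mod 4), a square root of 257 is 257^((283+1)/4) = 257^71 mod 283.
Repeated squaring: 257^2≡110, 257^4≡214, 257^8≡233, 257^16≡236, 257^32≡228, 257^64≡195 (mod 283).
257^71 = 257^(64+4+2+1) ≡ 92 (mod 283).
Check: 92² = 8464 ≡ 257 (mod 283). The two roots are 92 and 191.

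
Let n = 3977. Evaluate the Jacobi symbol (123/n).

Reciprocity: 123 ≡ 3 and 3977 ≡ 1 (mod 4), so (123/3977) = +(3977/123).
Reduce top mod 123: now compute (41/123).
Reciprocity: 41 ≡ 1 and 123 ≡ 3 (mod 4), so (41/123) = +(123/41).
Reduce top mod 41: now compute (0/41).
Top reduces to 0: gcd > 1, so the symbol is 0.

0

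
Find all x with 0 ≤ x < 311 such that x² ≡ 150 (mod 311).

147, 164

Since 311 ≡ 3 (mod 4), a square root of 150 is 150^((311+1)/4) = 150^78 mod 311.
Repeated squaring: 150^2≡108, 150^4≡157, 150^8≡80, 150^16≡180, 150^32≡56, 150^64≡26 (mod 311).
150^78 = 150^(64+8+4+2) ≡ 147 (mod 311).
Check: 147² = 21609 ≡ 150 (mod 311). The two roots are 147 and 164.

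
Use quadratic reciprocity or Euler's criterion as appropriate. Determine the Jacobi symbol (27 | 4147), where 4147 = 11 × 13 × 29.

-1

Reciprocity: 27 ≡ 3 and 4147 ≡ 3 (mod 4), so (27/4147) = −(4147/27).
Reduce top mod 27: now compute (16/27).
Pull out 2^4: since 27 ≡ 3 (mod 8), (2/27) = -1, so (2/27)^4 = +1.
Reached (1/27) = 1. Collecting the sign flips along the way, the symbol is -1.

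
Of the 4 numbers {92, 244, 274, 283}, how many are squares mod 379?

2

(92/379) = +1 → QR.
(244/379) = +1 → QR.
(274/379) = -1 → non-residue.
(283/379) = -1 → non-residue.
Total quadratic residues among the 4: 2.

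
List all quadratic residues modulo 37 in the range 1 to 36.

Square k = 1,…,18 (k and 37−k give the same square):
1²=1, 2²=4, 3²=9, 4²=16, 5²=25, 6²=36, 7²≡12, 8²≡27, 9²≡7, 10²≡26, 11²≡10, 12²≡33, 13²≡21, 14²≡11, 15²≡3, 16²≡34, 17²≡30, 18²≡28 (mod 37).
So the quadratic residues mod 37 are {1, 3, 4, 7, 9, 10, 11, 12, 16, 21, 25, 26, 27, 28, 30, 33, 34, 36}.

1, 3, 4, 7, 9, 10, 11, 12, 16, 21, 25, 26, 27, 28, 30, 33, 34, 36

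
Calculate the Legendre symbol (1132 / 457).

1

Euler's criterion: (1132/457) ≡ 218^228 (mod 457).
218^2 ≡ 453 (mod 457)
218^4 ≡ 16 (mod 457)
218^8 ≡ 256 (mod 457)
218^16 ≡ 185 (mod 457)
218^32 ≡ 407 (mod 457)
218^64 ≡ 215 (mod 457)
218^128 ≡ 68 (mod 457)
218^228 = 218^(128+64+32+4) ≡ 1 (mod 457).
Result is 1, so (1132/457) = 1.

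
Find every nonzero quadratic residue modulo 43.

1, 4, 6, 9, 10, 11, 13, 14, 15, 16, 17, 21, 23, 24, 25, 31, 35, 36, 38, 40, 41

Square k = 1,…,21 (k and 43−k give the same square):
1²=1, 2²=4, 3²=9, 4²=16, 5²=25, 6²=36, 7²≡6, 8²≡21, 9²≡38, 10²≡14, 11²≡35, 12²≡15, 13²≡40, 14²≡24, 15²≡10, 16²≡41, 17²≡31, 18²≡23, 19²≡17, 20²≡13, 21²≡11 (mod 43).
So the quadratic residues mod 43 are {1, 4, 6, 9, 10, 11, 13, 14, 15, 16, 17, 21, 23, 24, 25, 31, 35, 36, 38, 40, 41}.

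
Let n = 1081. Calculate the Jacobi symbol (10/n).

1

Pull out 2: since 1081 ≡ 1 (mod 8), (2/1081) = +1.
Reciprocity: 5 ≡ 1 and 1081 ≡ 1 (mod 4), so (5/1081) = +(1081/5).
Reduce top mod 5: now compute (1/5).
Reached (1/5) = 1. Collecting the sign flips along the way, the symbol is +1.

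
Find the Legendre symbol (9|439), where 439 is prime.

1

Euler's criterion: (9/439) ≡ 9^219 (mod 439).
9^2 ≡ 81 (mod 439)
9^4 ≡ 415 (mod 439)
9^8 ≡ 137 (mod 439)
9^16 ≡ 331 (mod 439)
9^32 ≡ 250 (mod 439)
9^64 ≡ 162 (mod 439)
9^128 ≡ 343 (mod 439)
9^219 = 9^(128+64+16+8+2+1) ≡ 1 (mod 439).
Result is 1, so (9/439) = 1.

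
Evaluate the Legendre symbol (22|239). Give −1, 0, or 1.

Pull out 2: since 239 ≡ 7 (mod 8), (2/239) = +1.
Reciprocity: 11 ≡ 3 and 239 ≡ 3 (mod 4), so (11/239) = −(239/11).
Reduce top mod 11: now compute (8/11).
Pull out 2^3: since 11 ≡ 3 (mod 8), (2/11) = -1, so (2/11)^3 = -1.
Reached (1/11) = 1. Collecting the sign flips along the way, the symbol is +1.

1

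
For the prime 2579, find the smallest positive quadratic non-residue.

2

(2/2579) = −1, so 2 is the smallest positive non-residue mod 2579.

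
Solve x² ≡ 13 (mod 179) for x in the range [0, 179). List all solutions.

27, 152

Since 179 ≡ 3 (mod 4), a square root of 13 is 13^((179+1)/4) = 13^45 mod 179.
Repeated squaring: 13^2≡169, 13^4≡100, 13^8≡155, 13^16≡39, 13^32≡89 (mod 179).
13^45 = 13^(32+8+4+1) ≡ 27 (mod 179).
Check: 27² = 729 ≡ 13 (mod 179). The two roots are 27 and 152.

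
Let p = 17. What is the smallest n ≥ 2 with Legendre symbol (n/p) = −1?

(2/17) = +1, so 2 is a residue.
(3/17) = −1, so 3 is the smallest positive non-residue mod 17.

3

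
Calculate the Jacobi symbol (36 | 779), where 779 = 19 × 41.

1

Pull out 2^2: since 779 ≡ 3 (mod 8), (2/779) = -1, so (2/779)^2 = +1.
Reciprocity: 9 ≡ 1 and 779 ≡ 3 (mod 4), so (9/779) = +(779/9).
Reduce top mod 9: now compute (5/9).
Reciprocity: 5 ≡ 1 and 9 ≡ 1 (mod 4), so (5/9) = +(9/5).
Reduce top mod 5: now compute (4/5).
Pull out 2^2: since 5 ≡ 5 (mod 8), (2/5) = -1, so (2/5)^2 = +1.
Reached (1/5) = 1. Collecting the sign flips along the way, the symbol is +1.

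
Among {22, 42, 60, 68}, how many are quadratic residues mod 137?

(22/137) = +1 → QR.
(42/137) = -1 → non-residue.
(60/137) = +1 → QR.
(68/137) = +1 → QR.
Total quadratic residues among the 4: 3.

3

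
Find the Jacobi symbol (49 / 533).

Reciprocity: 49 ≡ 1 and 533 ≡ 1 (mod 4), so (49/533) = +(533/49).
Reduce top mod 49: now compute (43/49).
Reciprocity: 43 ≡ 3 and 49 ≡ 1 (mod 4), so (43/49) = +(49/43).
Reduce top mod 43: now compute (6/43).
Pull out 2: since 43 ≡ 3 (mod 8), (2/43) = -1.
Reciprocity: 3 ≡ 3 and 43 ≡ 3 (mod 4), so (3/43) = −(43/3).
Reduce top mod 3: now compute (1/3).
Reached (1/3) = 1. Collecting the sign flips along the way, the symbol is +1.

1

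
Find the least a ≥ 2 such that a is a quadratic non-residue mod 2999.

(2/2999) = +1, so 2 is a residue.
(3/2999) = +1, so 3 is a residue.
(4/2999) = +1, so 4 is a residue.
(5/2999) = +1, so 5 is a residue.
(6/2999) = +1, so 6 is a residue.
(7/2999) = +1, so 7 is a residue.
(8/2999) = +1, so 8 is a residue.
(9/2999) = +1, so 9 is a residue.
(10/2999) = +1, so 10 is a residue.
(11/2999) = +1, so 11 is a residue.
(12/2999) = +1, so 12 is a residue.
(13/2999) = +1, so 13 is a residue.
(14/2999) = +1, so 14 is a residue.
(15/2999) = +1, so 15 is a residue.
(16/2999) = +1, so 16 is a residue.
(17/2999) = −1, so 17 is the smallest positive non-residue mod 2999.

17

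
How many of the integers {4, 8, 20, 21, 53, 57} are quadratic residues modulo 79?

4

(4/79) = +1 → QR.
(8/79) = +1 → QR.
(20/79) = +1 → QR.
(21/79) = +1 → QR.
(53/79) = -1 → non-residue.
(57/79) = -1 → non-residue.
Total quadratic residues among the 6: 4.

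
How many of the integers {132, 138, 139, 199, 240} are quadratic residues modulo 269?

2

(132/269) = -1 → non-residue.
(138/269) = +1 → QR.
(139/269) = -1 → non-residue.
(199/269) = +1 → QR.
(240/269) = -1 → non-residue.
Total quadratic residues among the 5: 2.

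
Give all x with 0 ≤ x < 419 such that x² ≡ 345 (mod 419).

Since 419 ≡ 3 (mod 4), a square root of 345 is 345^((419+1)/4) = 345^105 mod 419.
Repeated squaring: 345^2≡29, 345^4≡3, 345^8≡9, 345^16≡81, 345^32≡276, 345^64≡337 (mod 419).
345^105 = 345^(64+32+8+1) ≡ 225 (mod 419).
Check: 225² = 50625 ≡ 345 (mod 419). The two roots are 194 and 225.

194, 225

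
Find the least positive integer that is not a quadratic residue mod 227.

(2/227) = −1, so 2 is the smallest positive non-residue mod 227.

2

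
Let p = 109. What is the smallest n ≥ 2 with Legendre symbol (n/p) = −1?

(2/109) = −1, so 2 is the smallest positive non-residue mod 109.

2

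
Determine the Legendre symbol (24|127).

-1

Pull out 2^3: since 127 ≡ 7 (mod 8), (2/127) = +1, so (2/127)^3 = +1.
Reciprocity: 3 ≡ 3 and 127 ≡ 3 (mod 4), so (3/127) = −(127/3).
Reduce top mod 3: now compute (1/3).
Reached (1/3) = 1. Collecting the sign flips along the way, the symbol is -1.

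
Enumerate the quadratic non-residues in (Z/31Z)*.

Square k = 1,…,15 (k and 31−k give the same square):
1²=1, 2²=4, 3²=9, 4²=16, 5²=25, 6²≡5, 7²≡18, 8²≡2, 9²≡19, 10²≡7, 11²≡28, 12²≡20, 13²≡14, 14²≡10, 15²≡8 (mod 31).
The residues are {1, 2, 4, 5, 7, 8, 9, 10, 14, 16, 18, 19, 20, 25, 28}; the non-residues are the remaining 15 nonzero classes.

3,6,11,12,13,15,17,21,22,23,24,26,27,29,30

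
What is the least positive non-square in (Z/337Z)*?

5

(2/337) = +1, so 2 is a residue.
(3/337) = +1, so 3 is a residue.
(4/337) = +1, so 4 is a residue.
(5/337) = −1, so 5 is the smallest positive non-residue mod 337.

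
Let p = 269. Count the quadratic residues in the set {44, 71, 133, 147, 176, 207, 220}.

(44/269) = +1 → QR.
(71/269) = -1 → non-residue.
(133/269) = +1 → QR.
(147/269) = -1 → non-residue.
(176/269) = +1 → QR.
(207/269) = +1 → QR.
(220/269) = +1 → QR.
Total quadratic residues among the 7: 5.

5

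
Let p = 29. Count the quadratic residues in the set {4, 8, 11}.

(4/29) = +1 → QR.
(8/29) = -1 → non-residue.
(11/29) = -1 → non-residue.
Total quadratic residues among the 3: 1.

1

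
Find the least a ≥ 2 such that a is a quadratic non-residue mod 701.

2

(2/701) = −1, so 2 is the smallest positive non-residue mod 701.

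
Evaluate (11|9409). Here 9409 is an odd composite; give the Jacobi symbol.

1

Reciprocity: 11 ≡ 3 and 9409 ≡ 1 (mod 4), so (11/9409) = +(9409/11).
Reduce top mod 11: now compute (4/11).
Pull out 2^2: since 11 ≡ 3 (mod 8), (2/11) = -1, so (2/11)^2 = +1.
Reached (1/11) = 1. Collecting the sign flips along the way, the symbol is +1.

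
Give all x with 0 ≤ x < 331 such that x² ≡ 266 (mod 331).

Since 331 ≡ 3 (mod 4), a square root of 266 is 266^((331+1)/4) = 266^83 mod 331.
Repeated squaring: 266^2≡253, 266^4≡126, 266^8≡319, 266^16≡144, 266^32≡214, 266^64≡118 (mod 331).
266^83 = 266^(64+16+2+1) ≡ 70 (mod 331).
Check: 70² = 4900 ≡ 266 (mod 331). The two roots are 70 and 261.

70, 261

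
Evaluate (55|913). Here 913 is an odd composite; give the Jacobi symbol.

0

Reciprocity: 55 ≡ 3 and 913 ≡ 1 (mod 4), so (55/913) = +(913/55).
Reduce top mod 55: now compute (33/55).
Reciprocity: 33 ≡ 1 and 55 ≡ 3 (mod 4), so (33/55) = +(55/33).
Reduce top mod 33: now compute (22/33).
Pull out 2: since 33 ≡ 1 (mod 8), (2/33) = +1.
Reciprocity: 11 ≡ 3 and 33 ≡ 1 (mod 4), so (11/33) = +(33/11).
Reduce top mod 11: now compute (0/11).
Top reduces to 0: gcd > 1, so the symbol is 0.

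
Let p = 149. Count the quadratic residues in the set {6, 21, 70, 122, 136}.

1

(6/149) = +1 → QR.
(21/149) = -1 → non-residue.
(70/149) = -1 → non-residue.
(122/149) = -1 → non-residue.
(136/149) = -1 → non-residue.
Total quadratic residues among the 5: 1.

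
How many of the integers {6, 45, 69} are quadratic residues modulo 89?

2

(6/89) = -1 → non-residue.
(45/89) = +1 → QR.
(69/89) = +1 → QR.
Total quadratic residues among the 3: 2.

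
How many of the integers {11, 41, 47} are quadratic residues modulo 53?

(11/53) = +1 → QR.
(41/53) = -1 → non-residue.
(47/53) = +1 → QR.
Total quadratic residues among the 3: 2.

2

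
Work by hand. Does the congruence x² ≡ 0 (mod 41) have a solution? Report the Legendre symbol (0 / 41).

0

Top reduces to 0: gcd > 1, so the symbol is 0.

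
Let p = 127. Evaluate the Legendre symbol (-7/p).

Euler's criterion: (-7/127) ≡ 120^63 (mod 127).
120^2 ≡ 49 (mod 127)
120^4 ≡ 115 (mod 127)
120^8 ≡ 17 (mod 127)
120^16 ≡ 35 (mod 127)
120^32 ≡ 82 (mod 127)
120^63 = 120^(32+16+8+4+2+1) ≡ 1 (mod 127).
Result is 1, so (-7/127) = 1.

1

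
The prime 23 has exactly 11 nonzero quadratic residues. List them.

Square k = 1,…,11 (k and 23−k give the same square):
1²=1, 2²=4, 3²=9, 4²=16, 5²≡2, 6²≡13, 7²≡3, 8²≡18, 9²≡12, 10²≡8, 11²≡6 (mod 23).
So the quadratic residues mod 23 are {1, 2, 3, 4, 6, 8, 9, 12, 13, 16, 18}.

1,2,3,4,6,8,9,12,13,16,18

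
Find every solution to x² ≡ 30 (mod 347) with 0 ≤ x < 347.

77, 270

Since 347 ≡ 3 (mod 4), a square root of 30 is 30^((347+1)/4) = 30^87 mod 347.
Repeated squaring: 30^2≡206, 30^4≡102, 30^8≡341, 30^16≡36, 30^32≡255, 30^64≡136 (mod 347).
30^87 = 30^(64+16+4+2+1) ≡ 270 (mod 347).
Check: 270² = 72900 ≡ 30 (mod 347). The two roots are 77 and 270.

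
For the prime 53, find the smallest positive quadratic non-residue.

2

(2/53) = −1, so 2 is the smallest positive non-residue mod 53.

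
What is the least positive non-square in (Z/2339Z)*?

2

(2/2339) = −1, so 2 is the smallest positive non-residue mod 2339.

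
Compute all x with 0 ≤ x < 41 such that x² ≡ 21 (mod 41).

41 ≡ 1 (mod 4), so we find a root by search.
Trying successive values, 12² = 144 ≡ 21 (mod 41). The other root is 41 − 12 = 29.

12, 29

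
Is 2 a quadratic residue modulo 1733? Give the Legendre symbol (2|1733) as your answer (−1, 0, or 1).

Pull out 2: since 1733 ≡ 5 (mod 8), (2/1733) = -1.
Reached (1/1733) = 1. Collecting the sign flips along the way, the symbol is -1.

-1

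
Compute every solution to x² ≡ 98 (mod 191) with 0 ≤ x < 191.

Since 191 ≡ 3 (mod 4), a square root of 98 is 98^((191+1)/4) = 98^48 mod 191.
Repeated squaring: 98^2≡54, 98^4≡51, 98^8≡118, 98^16≡172, 98^32≡170 (mod 191).
98^48 = 98^(32+16) ≡ 17 (mod 191).
Check: 17² = 289 ≡ 98 (mod 191). The two roots are 17 and 174.

17, 174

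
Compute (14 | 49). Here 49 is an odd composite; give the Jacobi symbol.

Pull out 2: since 49 ≡ 1 (mod 8), (2/49) = +1.
Reciprocity: 7 ≡ 3 and 49 ≡ 1 (mod 4), so (7/49) = +(49/7).
Reduce top mod 7: now compute (0/7).
Top reduces to 0: gcd > 1, so the symbol is 0.

0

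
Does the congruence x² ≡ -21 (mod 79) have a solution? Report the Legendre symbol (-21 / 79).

-1

First reduce: -21 ≡ 58 (mod 79).
Pull out 2: since 79 ≡ 7 (mod 8), (2/79) = +1.
Reciprocity: 29 ≡ 1 and 79 ≡ 3 (mod 4), so (29/79) = +(79/29).
Reduce top mod 29: now compute (21/29).
Reciprocity: 21 ≡ 1 and 29 ≡ 1 (mod 4), so (21/29) = +(29/21).
Reduce top mod 21: now compute (8/21).
Pull out 2^3: since 21 ≡ 5 (mod 8), (2/21) = -1, so (2/21)^3 = -1.
Reached (1/21) = 1. Collecting the sign flips along the way, the symbol is -1.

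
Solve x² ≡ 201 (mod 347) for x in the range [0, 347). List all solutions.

44, 303

Since 347 ≡ 3 (mod 4), a square root of 201 is 201^((347+1)/4) = 201^87 mod 347.
Repeated squaring: 201^2≡149, 201^4≡340, 201^8≡49, 201^16≡319, 201^32≡90, 201^64≡119 (mod 347).
201^87 = 201^(64+16+4+2+1) ≡ 44 (mod 347).
Check: 44² = 1936 ≡ 201 (mod 347). The two roots are 44 and 303.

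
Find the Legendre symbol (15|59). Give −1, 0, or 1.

1

Reciprocity: 15 ≡ 3 and 59 ≡ 3 (mod 4), so (15/59) = −(59/15).
Reduce top mod 15: now compute (14/15).
Pull out 2: since 15 ≡ 7 (mod 8), (2/15) = +1.
Reciprocity: 7 ≡ 3 and 15 ≡ 3 (mod 4), so (7/15) = −(15/7).
Reduce top mod 7: now compute (1/7).
Reached (1/7) = 1. Collecting the sign flips along the way, the symbol is +1.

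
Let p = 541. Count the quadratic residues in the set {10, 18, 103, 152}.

1

(10/541) = -1 → non-residue.
(18/541) = -1 → non-residue.
(103/541) = +1 → QR.
(152/541) = -1 → non-residue.
Total quadratic residues among the 4: 1.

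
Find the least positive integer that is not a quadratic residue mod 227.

(2/227) = −1, so 2 is the smallest positive non-residue mod 227.

2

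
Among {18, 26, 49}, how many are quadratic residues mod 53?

1

(18/53) = -1 → non-residue.
(26/53) = -1 → non-residue.
(49/53) = +1 → QR.
Total quadratic residues among the 3: 1.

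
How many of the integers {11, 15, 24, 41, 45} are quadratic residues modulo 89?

(11/89) = +1 → QR.
(15/89) = -1 → non-residue.
(24/89) = -1 → non-residue.
(41/89) = -1 → non-residue.
(45/89) = +1 → QR.
Total quadratic residues among the 5: 2.

2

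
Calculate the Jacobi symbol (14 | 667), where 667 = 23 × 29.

1

Pull out 2: since 667 ≡ 3 (mod 8), (2/667) = -1.
Reciprocity: 7 ≡ 3 and 667 ≡ 3 (mod 4), so (7/667) = −(667/7).
Reduce top mod 7: now compute (2/7).
Pull out 2: since 7 ≡ 7 (mod 8), (2/7) = +1.
Reached (1/7) = 1. Collecting the sign flips along the way, the symbol is +1.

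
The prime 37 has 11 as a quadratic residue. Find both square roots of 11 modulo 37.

37 ≡ 1 (mod 4), so we find a root by search.
Trying successive values, 14² = 196 ≡ 11 (mod 37). The other root is 37 − 14 = 23.

14, 23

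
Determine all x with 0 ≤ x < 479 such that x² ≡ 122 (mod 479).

238, 241

Since 479 ≡ 3 (mod 4), a square root of 122 is 122^((479+1)/4) = 122^120 mod 479.
Repeated squaring: 122^2≡35, 122^4≡267, 122^8≡397, 122^16≡18, 122^32≡324, 122^64≡75 (mod 479).
122^120 = 122^(64+32+16+8) ≡ 241 (mod 479).
Check: 241² = 58081 ≡ 122 (mod 479). The two roots are 238 and 241.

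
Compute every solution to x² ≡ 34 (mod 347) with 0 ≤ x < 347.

46, 301

Since 347 ≡ 3 (mod 4), a square root of 34 is 34^((347+1)/4) = 34^87 mod 347.
Repeated squaring: 34^2≡115, 34^4≡39, 34^8≡133, 34^16≡339, 34^32≡64, 34^64≡279 (mod 347).
34^87 = 34^(64+16+4+2+1) ≡ 46 (mod 347).
Check: 46² = 2116 ≡ 34 (mod 347). The two roots are 46 and 301.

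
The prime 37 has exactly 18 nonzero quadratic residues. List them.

1 3 4 7 9 10 11 12 16 21 25 26 27 28 30 33 34 36

Square k = 1,…,18 (k and 37−k give the same square):
1²=1, 2²=4, 3²=9, 4²=16, 5²=25, 6²=36, 7²≡12, 8²≡27, 9²≡7, 10²≡26, 11²≡10, 12²≡33, 13²≡21, 14²≡11, 15²≡3, 16²≡34, 17²≡30, 18²≡28 (mod 37).
So the quadratic residues mod 37 are {1, 3, 4, 7, 9, 10, 11, 12, 16, 21, 25, 26, 27, 28, 30, 33, 34, 36}.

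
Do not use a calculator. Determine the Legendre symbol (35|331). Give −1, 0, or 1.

-1

Euler's criterion: (35/331) ≡ 35^165 (mod 331).
35^2 ≡ 232 (mod 331)
35^4 ≡ 202 (mod 331)
35^8 ≡ 91 (mod 331)
35^16 ≡ 6 (mod 331)
35^32 ≡ 36 (mod 331)
35^64 ≡ 303 (mod 331)
35^128 ≡ 122 (mod 331)
35^165 = 35^(128+32+4+1) ≡ 330 (mod 331).
Result is 330 ≡ −1, so (35/331) = −1.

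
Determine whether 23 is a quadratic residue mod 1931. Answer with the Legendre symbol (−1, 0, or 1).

1

Reciprocity: 23 ≡ 3 and 1931 ≡ 3 (mod 4), so (23/1931) = −(1931/23).
Reduce top mod 23: now compute (22/23).
Pull out 2: since 23 ≡ 7 (mod 8), (2/23) = +1.
Reciprocity: 11 ≡ 3 and 23 ≡ 3 (mod 4), so (11/23) = −(23/11).
Reduce top mod 11: now compute (1/11).
Reached (1/11) = 1. Collecting the sign flips along the way, the symbol is +1.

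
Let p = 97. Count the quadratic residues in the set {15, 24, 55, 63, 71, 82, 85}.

2

(15/97) = -1 → non-residue.
(24/97) = +1 → QR.
(55/97) = -1 → non-residue.
(63/97) = -1 → non-residue.
(71/97) = -1 → non-residue.
(82/97) = -1 → non-residue.
(85/97) = +1 → QR.
Total quadratic residues among the 7: 2.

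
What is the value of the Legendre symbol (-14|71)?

1

First reduce: -14 ≡ 57 (mod 71).
Reciprocity: 57 ≡ 1 and 71 ≡ 3 (mod 4), so (57/71) = +(71/57).
Reduce top mod 57: now compute (14/57).
Pull out 2: since 57 ≡ 1 (mod 8), (2/57) = +1.
Reciprocity: 7 ≡ 3 and 57 ≡ 1 (mod 4), so (7/57) = +(57/7).
Reduce top mod 7: now compute (1/7).
Reached (1/7) = 1. Collecting the sign flips along the way, the symbol is +1.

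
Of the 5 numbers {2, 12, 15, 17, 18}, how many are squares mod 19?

(2/19) = -1 → non-residue.
(12/19) = -1 → non-residue.
(15/19) = -1 → non-residue.
(17/19) = +1 → QR.
(18/19) = -1 → non-residue.
Total quadratic residues among the 5: 1.

1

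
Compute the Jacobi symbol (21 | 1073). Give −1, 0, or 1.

Reciprocity: 21 ≡ 1 and 1073 ≡ 1 (mod 4), so (21/1073) = +(1073/21).
Reduce top mod 21: now compute (2/21).
Pull out 2: since 21 ≡ 5 (mod 8), (2/21) = -1.
Reached (1/21) = 1. Collecting the sign flips along the way, the symbol is -1.

-1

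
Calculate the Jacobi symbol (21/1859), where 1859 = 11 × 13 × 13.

-1

Reciprocity: 21 ≡ 1 and 1859 ≡ 3 (mod 4), so (21/1859) = +(1859/21).
Reduce top mod 21: now compute (11/21).
Reciprocity: 11 ≡ 3 and 21 ≡ 1 (mod 4), so (11/21) = +(21/11).
Reduce top mod 11: now compute (10/11).
Pull out 2: since 11 ≡ 3 (mod 8), (2/11) = -1.
Reciprocity: 5 ≡ 1 and 11 ≡ 3 (mod 4), so (5/11) = +(11/5).
Reduce top mod 5: now compute (1/5).
Reached (1/5) = 1. Collecting the sign flips along the way, the symbol is -1.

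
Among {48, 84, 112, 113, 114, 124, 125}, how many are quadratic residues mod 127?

(48/127) = -1 → non-residue.
(84/127) = +1 → QR.
(112/127) = -1 → non-residue.
(113/127) = +1 → QR.
(114/127) = -1 → non-residue.
(124/127) = +1 → QR.
(125/127) = -1 → non-residue.
Total quadratic residues among the 7: 3.

3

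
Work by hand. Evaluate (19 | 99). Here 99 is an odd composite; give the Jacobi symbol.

-1

Reciprocity: 19 ≡ 3 and 99 ≡ 3 (mod 4), so (19/99) = −(99/19).
Reduce top mod 19: now compute (4/19).
Pull out 2^2: since 19 ≡ 3 (mod 8), (2/19) = -1, so (2/19)^2 = +1.
Reached (1/19) = 1. Collecting the sign flips along the way, the symbol is -1.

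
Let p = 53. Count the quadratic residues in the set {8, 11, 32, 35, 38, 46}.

3

(8/53) = -1 → non-residue.
(11/53) = +1 → QR.
(32/53) = -1 → non-residue.
(35/53) = -1 → non-residue.
(38/53) = +1 → QR.
(46/53) = +1 → QR.
Total quadratic residues among the 6: 3.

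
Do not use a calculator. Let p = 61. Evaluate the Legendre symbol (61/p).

First reduce: 61 ≡ 0 (mod 61).
Top reduces to 0: gcd > 1, so the symbol is 0.

0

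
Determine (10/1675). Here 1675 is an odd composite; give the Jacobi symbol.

Pull out 2: since 1675 ≡ 3 (mod 8), (2/1675) = -1.
Reciprocity: 5 ≡ 1 and 1675 ≡ 3 (mod 4), so (5/1675) = +(1675/5).
Reduce top mod 5: now compute (0/5).
Top reduces to 0: gcd > 1, so the symbol is 0.

0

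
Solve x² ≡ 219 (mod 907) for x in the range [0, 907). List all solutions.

Since 907 ≡ 3 (mod 4), a square root of 219 is 219^((907+1)/4) = 219^227 mod 907.
Repeated squaring: 219^2≡797, 219^4≡309, 219^8≡246, 219^16≡654, 219^32≡519, 219^64≡889, 219^128≡324 (mod 907).
219^227 = 219^(128+64+32+2+1) ≡ 411 (mod 907).
Check: 411² = 168921 ≡ 219 (mod 907). The two roots are 411 and 496.

411, 496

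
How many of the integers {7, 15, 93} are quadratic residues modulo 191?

1

(7/191) = -1 → non-residue.
(15/191) = +1 → QR.
(93/191) = -1 → non-residue.
Total quadratic residues among the 3: 1.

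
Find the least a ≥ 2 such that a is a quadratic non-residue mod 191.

(2/191) = +1, so 2 is a residue.
(3/191) = +1, so 3 is a residue.
(4/191) = +1, so 4 is a residue.
(5/191) = +1, so 5 is a residue.
(6/191) = +1, so 6 is a residue.
(7/191) = −1, so 7 is the smallest positive non-residue mod 191.

7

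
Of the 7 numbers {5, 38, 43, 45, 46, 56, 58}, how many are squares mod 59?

3

(5/59) = +1 → QR.
(38/59) = -1 → non-residue.
(43/59) = -1 → non-residue.
(45/59) = +1 → QR.
(46/59) = +1 → QR.
(56/59) = -1 → non-residue.
(58/59) = -1 → non-residue.
Total quadratic residues among the 7: 3.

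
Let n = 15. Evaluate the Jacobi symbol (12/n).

Pull out 2^2: since 15 ≡ 7 (mod 8), (2/15) = +1, so (2/15)^2 = +1.
Reciprocity: 3 ≡ 3 and 15 ≡ 3 (mod 4), so (3/15) = −(15/3).
Reduce top mod 3: now compute (0/3).
Top reduces to 0: gcd > 1, so the symbol is 0.

0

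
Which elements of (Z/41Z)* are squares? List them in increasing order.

1,2,4,5,8,9,10,16,18,20,21,23,25,31,32,33,36,37,39,40

Square k = 1,…,20 (k and 41−k give the same square):
1²=1, 2²=4, 3²=9, 4²=16, 5²=25, 6²=36, 7²≡8, 8²≡23, 9²≡40, 10²≡18, 11²≡39, 12²≡21, 13²≡5, 14²≡32, 15²≡20, 16²≡10, 17²≡2, 18²≡37, 19²≡33, 20²≡31 (mod 41).
So the quadratic residues mod 41 are {1, 2, 4, 5, 8, 9, 10, 16, 18, 20, 21, 23, 25, 31, 32, 33, 36, 37, 39, 40}.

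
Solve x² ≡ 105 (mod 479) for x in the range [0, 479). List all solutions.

50, 429

Since 479 ≡ 3 (mod 4), a square root of 105 is 105^((479+1)/4) = 105^120 mod 479.
Repeated squaring: 105^2≡8, 105^4≡64, 105^8≡264, 105^16≡241, 105^32≡122, 105^64≡35 (mod 479).
105^120 = 105^(64+32+16+8) ≡ 50 (mod 479).
Check: 50² = 2500 ≡ 105 (mod 479). The two roots are 50 and 429.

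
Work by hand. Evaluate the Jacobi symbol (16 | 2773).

1

Pull out 2^4: since 2773 ≡ 5 (mod 8), (2/2773) = -1, so (2/2773)^4 = +1.
Reached (1/2773) = 1. Collecting the sign flips along the way, the symbol is +1.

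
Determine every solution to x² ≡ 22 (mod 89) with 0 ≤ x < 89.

17, 72

89 ≡ 1 (mod 4), so we find a root by search.
Trying successive values, 17² = 289 ≡ 22 (mod 89). The other root is 89 − 17 = 72.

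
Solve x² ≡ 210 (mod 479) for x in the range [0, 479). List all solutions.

230, 249

Since 479 ≡ 3 (mod 4), a square root of 210 is 210^((479+1)/4) = 210^120 mod 479.
Repeated squaring: 210^2≡32, 210^4≡66, 210^8≡45, 210^16≡109, 210^32≡385, 210^64≡214 (mod 479).
210^120 = 210^(64+32+16+8) ≡ 230 (mod 479).
Check: 230² = 52900 ≡ 210 (mod 479). The two roots are 230 and 249.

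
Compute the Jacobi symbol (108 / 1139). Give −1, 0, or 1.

1

Pull out 2^2: since 1139 ≡ 3 (mod 8), (2/1139) = -1, so (2/1139)^2 = +1.
Reciprocity: 27 ≡ 3 and 1139 ≡ 3 (mod 4), so (27/1139) = −(1139/27).
Reduce top mod 27: now compute (5/27).
Reciprocity: 5 ≡ 1 and 27 ≡ 3 (mod 4), so (5/27) = +(27/5).
Reduce top mod 5: now compute (2/5).
Pull out 2: since 5 ≡ 5 (mod 8), (2/5) = -1.
Reached (1/5) = 1. Collecting the sign flips along the way, the symbol is +1.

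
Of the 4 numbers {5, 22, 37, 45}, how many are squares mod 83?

1

(5/83) = -1 → non-residue.
(22/83) = -1 → non-residue.
(37/83) = +1 → QR.
(45/83) = -1 → non-residue.
Total quadratic residues among the 4: 1.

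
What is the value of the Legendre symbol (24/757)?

-1

Euler's criterion: (24/757) ≡ 24^378 (mod 757).
24^2 ≡ 576 (mod 757)
24^4 ≡ 210 (mod 757)
24^8 ≡ 194 (mod 757)
24^16 ≡ 543 (mod 757)
24^32 ≡ 376 (mod 757)
24^64 ≡ 574 (mod 757)
24^128 ≡ 181 (mod 757)
24^256 ≡ 210 (mod 757)
24^378 = 24^(256+64+32+16+8+2) ≡ 756 (mod 757).
Result is 756 ≡ −1, so (24/757) = −1.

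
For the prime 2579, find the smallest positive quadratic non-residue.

(2/2579) = −1, so 2 is the smallest positive non-residue mod 2579.

2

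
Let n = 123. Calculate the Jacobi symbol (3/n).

Reciprocity: 3 ≡ 3 and 123 ≡ 3 (mod 4), so (3/123) = −(123/3).
Reduce top mod 3: now compute (0/3).
Top reduces to 0: gcd > 1, so the symbol is 0.

0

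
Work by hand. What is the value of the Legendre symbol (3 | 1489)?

1

Reciprocity: 3 ≡ 3 and 1489 ≡ 1 (mod 4), so (3/1489) = +(1489/3).
Reduce top mod 3: now compute (1/3).
Reached (1/3) = 1. Collecting the sign flips along the way, the symbol is +1.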